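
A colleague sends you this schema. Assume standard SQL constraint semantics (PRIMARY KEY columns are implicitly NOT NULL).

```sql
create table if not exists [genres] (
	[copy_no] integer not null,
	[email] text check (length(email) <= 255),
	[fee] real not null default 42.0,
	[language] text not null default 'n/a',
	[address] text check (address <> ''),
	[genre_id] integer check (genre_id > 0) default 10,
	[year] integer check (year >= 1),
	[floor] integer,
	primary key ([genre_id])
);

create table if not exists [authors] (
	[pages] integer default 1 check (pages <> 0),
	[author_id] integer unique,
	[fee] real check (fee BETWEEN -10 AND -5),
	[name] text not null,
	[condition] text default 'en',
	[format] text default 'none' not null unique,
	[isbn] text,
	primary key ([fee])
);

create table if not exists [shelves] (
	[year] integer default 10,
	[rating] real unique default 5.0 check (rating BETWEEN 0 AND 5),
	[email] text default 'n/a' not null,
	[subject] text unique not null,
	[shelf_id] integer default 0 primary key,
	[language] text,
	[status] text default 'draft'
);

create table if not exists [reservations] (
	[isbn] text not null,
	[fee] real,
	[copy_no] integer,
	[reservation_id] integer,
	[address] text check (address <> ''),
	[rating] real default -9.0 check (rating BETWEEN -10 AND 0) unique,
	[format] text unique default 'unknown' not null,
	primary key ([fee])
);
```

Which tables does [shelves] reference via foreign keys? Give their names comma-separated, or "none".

No column in shelves has a REFERENCES clause.

none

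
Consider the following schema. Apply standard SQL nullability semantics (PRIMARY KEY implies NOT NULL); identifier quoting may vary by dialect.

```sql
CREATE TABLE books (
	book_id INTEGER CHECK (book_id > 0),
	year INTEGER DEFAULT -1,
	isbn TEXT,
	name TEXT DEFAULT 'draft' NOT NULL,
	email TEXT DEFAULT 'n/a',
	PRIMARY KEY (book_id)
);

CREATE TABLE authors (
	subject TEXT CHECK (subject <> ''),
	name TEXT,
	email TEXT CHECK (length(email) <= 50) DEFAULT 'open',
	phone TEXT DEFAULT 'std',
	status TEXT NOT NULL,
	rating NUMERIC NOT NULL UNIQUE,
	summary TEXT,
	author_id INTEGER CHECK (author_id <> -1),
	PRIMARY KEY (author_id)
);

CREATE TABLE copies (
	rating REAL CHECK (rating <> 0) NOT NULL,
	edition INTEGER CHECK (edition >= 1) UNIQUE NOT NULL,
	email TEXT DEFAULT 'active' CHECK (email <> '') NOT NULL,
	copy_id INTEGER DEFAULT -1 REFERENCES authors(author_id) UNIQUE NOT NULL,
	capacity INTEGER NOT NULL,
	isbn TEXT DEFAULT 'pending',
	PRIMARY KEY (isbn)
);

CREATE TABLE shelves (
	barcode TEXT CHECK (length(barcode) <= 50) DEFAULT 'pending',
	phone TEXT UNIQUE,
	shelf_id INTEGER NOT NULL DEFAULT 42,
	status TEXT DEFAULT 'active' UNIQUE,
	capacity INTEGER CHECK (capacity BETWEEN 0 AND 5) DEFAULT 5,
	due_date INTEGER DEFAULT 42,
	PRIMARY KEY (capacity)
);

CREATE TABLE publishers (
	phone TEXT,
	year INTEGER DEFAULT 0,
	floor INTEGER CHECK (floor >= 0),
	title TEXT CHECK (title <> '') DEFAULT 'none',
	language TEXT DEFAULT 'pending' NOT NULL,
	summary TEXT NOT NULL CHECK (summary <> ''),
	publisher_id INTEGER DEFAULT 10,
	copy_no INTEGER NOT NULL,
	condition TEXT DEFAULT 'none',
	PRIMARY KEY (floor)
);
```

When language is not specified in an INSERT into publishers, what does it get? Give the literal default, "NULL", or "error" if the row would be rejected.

language has an explicit DEFAULT 'pending'.
When the column is omitted from an INSERT, that default is used.

'pending'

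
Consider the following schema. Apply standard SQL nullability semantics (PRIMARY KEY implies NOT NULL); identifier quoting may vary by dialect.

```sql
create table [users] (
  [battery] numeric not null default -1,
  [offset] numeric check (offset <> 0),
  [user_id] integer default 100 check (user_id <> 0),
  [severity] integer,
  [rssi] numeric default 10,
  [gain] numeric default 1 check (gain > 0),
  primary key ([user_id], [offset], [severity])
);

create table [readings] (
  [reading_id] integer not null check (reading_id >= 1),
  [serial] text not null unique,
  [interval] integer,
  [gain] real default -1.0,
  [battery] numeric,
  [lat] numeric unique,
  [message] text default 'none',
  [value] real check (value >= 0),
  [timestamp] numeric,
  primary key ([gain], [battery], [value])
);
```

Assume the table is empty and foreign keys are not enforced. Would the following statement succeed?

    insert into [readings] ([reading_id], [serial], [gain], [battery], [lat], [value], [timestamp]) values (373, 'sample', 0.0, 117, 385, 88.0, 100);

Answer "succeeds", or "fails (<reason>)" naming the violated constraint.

NOT NULL columns: battery is supplied; gain is supplied; reading_id is supplied; serial is supplied; value is supplied.
CHECK constraints: 373 satisfies (reading_id >= 1); 88.0 satisfies (value >= 0).
No constraint is violated.

succeeds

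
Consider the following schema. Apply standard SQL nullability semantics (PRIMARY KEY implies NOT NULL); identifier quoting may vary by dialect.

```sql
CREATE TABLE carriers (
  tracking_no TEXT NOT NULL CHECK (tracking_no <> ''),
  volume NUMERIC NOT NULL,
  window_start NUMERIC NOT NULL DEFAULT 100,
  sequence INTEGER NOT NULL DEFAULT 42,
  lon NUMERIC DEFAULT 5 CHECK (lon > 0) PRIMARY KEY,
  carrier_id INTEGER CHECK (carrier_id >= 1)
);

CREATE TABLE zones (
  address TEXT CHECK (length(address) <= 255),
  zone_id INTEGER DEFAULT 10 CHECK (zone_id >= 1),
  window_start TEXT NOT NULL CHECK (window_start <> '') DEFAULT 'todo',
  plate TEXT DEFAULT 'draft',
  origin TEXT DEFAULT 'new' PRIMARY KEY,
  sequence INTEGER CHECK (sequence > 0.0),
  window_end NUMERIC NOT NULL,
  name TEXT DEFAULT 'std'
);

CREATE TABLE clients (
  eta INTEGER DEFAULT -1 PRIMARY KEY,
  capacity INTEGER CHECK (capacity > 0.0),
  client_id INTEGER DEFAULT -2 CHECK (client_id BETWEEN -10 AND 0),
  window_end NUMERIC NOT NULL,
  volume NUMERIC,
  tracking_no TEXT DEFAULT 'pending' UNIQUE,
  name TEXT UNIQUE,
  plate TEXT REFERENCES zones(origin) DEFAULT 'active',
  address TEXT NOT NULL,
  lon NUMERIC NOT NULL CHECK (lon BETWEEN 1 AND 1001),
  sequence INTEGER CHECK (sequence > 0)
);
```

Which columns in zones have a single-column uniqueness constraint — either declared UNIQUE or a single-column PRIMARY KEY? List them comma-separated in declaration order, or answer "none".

- address: no UNIQUE or single-column PK constraint.
- zone_id: no UNIQUE or single-column PK constraint.
- window_start: no UNIQUE or single-column PK constraint.
- plate: no UNIQUE or single-column PK constraint.
- origin: single-column PRIMARY KEY → unique.
- sequence: no UNIQUE or single-column PK constraint.
- window_end: no UNIQUE or single-column PK constraint.
- name: no UNIQUE or single-column PK constraint.

origin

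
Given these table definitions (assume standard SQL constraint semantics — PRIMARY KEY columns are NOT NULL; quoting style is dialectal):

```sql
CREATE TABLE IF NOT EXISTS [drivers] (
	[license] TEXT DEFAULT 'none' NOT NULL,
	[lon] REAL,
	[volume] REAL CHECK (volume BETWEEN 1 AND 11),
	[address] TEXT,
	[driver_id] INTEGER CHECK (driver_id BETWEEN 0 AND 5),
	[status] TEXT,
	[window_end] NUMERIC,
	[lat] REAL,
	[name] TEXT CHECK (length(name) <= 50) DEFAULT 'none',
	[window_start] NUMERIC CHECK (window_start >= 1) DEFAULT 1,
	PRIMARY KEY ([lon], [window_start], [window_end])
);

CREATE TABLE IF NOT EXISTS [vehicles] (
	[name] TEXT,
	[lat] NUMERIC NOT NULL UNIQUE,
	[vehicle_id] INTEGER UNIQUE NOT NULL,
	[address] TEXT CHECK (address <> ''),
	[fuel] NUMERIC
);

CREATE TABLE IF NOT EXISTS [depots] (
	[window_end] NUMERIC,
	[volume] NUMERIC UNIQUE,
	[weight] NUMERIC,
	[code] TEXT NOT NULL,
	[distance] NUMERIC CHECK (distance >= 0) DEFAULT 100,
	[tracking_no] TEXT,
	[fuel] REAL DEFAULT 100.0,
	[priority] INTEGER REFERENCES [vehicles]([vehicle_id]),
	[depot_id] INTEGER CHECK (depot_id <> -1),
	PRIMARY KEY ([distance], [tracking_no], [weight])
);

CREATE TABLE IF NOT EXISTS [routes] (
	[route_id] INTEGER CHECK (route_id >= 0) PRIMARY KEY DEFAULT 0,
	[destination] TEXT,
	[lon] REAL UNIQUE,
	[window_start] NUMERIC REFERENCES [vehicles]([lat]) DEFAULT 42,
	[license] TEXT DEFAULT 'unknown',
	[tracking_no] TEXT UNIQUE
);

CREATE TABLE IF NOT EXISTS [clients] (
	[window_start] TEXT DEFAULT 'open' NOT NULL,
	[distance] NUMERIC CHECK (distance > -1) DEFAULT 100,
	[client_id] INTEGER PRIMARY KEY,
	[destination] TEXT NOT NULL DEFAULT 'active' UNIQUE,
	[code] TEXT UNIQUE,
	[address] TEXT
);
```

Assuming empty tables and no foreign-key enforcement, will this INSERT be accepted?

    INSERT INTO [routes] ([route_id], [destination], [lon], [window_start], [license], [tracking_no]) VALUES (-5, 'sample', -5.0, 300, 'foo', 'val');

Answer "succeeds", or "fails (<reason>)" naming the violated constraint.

fails (CHECK on route_id)

The value -5 for route_id violates CHECK (route_id >= 0).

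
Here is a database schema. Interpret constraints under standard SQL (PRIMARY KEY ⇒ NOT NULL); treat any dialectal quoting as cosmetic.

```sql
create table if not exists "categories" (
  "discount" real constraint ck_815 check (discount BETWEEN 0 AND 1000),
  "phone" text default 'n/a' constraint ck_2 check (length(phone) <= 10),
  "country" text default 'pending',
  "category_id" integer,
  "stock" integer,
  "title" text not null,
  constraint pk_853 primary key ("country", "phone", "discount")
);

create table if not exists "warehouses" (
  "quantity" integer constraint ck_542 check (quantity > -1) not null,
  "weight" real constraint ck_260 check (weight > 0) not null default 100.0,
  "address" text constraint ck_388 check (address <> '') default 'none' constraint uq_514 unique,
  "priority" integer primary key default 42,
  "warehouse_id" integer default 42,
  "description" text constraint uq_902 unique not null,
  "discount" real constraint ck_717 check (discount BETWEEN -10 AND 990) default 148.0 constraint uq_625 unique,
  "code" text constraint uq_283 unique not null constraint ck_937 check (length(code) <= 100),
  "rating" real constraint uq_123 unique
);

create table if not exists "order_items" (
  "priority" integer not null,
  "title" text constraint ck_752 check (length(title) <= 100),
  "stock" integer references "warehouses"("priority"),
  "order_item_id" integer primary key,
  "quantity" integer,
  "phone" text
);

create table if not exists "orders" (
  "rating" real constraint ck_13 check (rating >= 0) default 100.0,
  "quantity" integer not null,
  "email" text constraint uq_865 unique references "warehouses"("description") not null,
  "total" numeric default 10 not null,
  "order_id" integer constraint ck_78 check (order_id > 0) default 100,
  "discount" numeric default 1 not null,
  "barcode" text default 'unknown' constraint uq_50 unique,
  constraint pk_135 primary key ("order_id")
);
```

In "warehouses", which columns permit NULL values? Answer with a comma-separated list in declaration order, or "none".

address, warehouse_id, discount, rating

- quantity: declared NOT NULL → not nullable.
- weight: declared NOT NULL → not nullable.
- address: CHECK does not forbid NULL (a CHECK constraint passes when its expression is NULL) → nullable.
- priority: part of the PRIMARY KEY, which implies NOT NULL → not nullable.
- warehouse_id: DEFAULT only fills an omitted column; an explicit NULL is still allowed → nullable.
- description: declared NOT NULL → not nullable.
- discount: CHECK does not forbid NULL (a CHECK constraint passes when its expression is NULL) → nullable.
- code: declared NOT NULL → not nullable.
- rating: UNIQUE does not imply NOT NULL → nullable.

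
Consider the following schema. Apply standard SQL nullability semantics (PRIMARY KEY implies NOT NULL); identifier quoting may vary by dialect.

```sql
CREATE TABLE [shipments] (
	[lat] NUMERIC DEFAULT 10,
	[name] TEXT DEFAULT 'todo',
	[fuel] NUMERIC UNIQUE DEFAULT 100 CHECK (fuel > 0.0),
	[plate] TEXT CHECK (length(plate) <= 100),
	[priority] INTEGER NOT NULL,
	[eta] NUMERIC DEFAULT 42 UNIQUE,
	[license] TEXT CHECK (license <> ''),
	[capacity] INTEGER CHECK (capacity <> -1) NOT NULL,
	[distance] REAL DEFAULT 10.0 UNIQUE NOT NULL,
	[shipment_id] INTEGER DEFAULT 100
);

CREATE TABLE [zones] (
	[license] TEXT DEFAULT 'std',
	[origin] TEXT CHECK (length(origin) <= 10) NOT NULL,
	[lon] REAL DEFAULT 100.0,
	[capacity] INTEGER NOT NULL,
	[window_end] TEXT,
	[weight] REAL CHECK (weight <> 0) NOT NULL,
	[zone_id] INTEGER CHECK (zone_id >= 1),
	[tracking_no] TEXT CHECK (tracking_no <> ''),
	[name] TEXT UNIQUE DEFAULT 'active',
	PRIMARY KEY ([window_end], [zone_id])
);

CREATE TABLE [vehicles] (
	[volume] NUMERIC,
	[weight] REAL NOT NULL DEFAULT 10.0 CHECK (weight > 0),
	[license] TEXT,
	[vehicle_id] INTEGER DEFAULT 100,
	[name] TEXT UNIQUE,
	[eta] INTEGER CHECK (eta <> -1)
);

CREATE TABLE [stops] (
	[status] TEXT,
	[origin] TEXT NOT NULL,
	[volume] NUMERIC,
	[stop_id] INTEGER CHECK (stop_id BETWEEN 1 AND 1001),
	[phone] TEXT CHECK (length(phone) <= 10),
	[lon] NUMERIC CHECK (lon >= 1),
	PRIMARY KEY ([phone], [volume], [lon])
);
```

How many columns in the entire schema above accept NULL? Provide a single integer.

18

shipments: 7 nullable (lat, name, fuel, plate, eta, license, shipment_id — PK none and explicit NOT NULL columns excluded).
zones: 4 nullable (license, lon, tracking_no, name — PK (window_end, zone_id) and explicit NOT NULL columns excluded).
vehicles: 5 nullable (volume, license, vehicle_id, name, eta — PK none and explicit NOT NULL columns excluded).
stops: 2 nullable (status, stop_id — PK (phone, volume, lon) and explicit NOT NULL columns excluded).
Total: 7 + 4 + 5 + 2 = 18.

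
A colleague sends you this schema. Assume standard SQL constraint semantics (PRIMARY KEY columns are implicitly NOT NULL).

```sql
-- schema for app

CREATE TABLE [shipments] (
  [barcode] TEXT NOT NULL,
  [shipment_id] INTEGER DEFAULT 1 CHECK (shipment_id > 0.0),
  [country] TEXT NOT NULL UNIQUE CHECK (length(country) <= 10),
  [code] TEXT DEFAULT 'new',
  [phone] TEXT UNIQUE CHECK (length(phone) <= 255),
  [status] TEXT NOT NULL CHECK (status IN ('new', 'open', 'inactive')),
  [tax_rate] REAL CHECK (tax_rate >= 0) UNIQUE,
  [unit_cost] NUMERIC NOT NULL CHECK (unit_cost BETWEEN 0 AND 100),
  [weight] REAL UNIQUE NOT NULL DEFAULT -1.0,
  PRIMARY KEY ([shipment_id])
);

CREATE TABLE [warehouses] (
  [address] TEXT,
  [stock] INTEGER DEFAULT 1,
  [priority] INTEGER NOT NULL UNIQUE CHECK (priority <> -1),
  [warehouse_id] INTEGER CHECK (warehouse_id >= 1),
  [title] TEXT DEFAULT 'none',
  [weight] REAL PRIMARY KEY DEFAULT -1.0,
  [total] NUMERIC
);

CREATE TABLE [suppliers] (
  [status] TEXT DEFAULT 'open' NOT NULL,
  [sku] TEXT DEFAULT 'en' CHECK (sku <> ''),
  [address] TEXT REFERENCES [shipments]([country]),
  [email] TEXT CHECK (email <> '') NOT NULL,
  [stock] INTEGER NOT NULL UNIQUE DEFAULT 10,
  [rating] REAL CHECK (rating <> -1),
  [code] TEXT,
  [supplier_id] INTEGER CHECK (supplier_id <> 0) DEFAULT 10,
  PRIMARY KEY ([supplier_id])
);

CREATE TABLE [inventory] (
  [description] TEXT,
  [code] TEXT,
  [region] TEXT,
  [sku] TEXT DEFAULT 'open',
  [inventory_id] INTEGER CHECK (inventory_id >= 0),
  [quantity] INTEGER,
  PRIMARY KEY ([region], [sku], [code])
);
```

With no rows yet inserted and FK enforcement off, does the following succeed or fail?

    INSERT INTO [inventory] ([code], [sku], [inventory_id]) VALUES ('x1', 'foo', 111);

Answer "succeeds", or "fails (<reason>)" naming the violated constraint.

fails (NOT NULL on region)

region is omitted from the column list and has no DEFAULT, so it would receive NULL.
But region is part of the PRIMARY KEY (implied NOT NULL).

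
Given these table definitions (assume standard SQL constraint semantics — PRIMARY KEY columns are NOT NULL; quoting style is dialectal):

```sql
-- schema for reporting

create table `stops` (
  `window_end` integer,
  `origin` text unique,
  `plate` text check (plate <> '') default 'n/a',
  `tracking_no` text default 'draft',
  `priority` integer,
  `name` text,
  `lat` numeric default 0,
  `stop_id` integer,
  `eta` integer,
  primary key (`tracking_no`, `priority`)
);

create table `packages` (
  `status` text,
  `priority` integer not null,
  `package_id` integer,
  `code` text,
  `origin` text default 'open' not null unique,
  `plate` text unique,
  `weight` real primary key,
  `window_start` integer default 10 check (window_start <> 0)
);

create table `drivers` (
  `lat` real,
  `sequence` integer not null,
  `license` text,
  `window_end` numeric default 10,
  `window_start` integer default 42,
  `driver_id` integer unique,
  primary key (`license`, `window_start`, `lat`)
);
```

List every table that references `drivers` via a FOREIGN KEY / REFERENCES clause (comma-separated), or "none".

none

No REFERENCES clause anywhere in the schema names drivers.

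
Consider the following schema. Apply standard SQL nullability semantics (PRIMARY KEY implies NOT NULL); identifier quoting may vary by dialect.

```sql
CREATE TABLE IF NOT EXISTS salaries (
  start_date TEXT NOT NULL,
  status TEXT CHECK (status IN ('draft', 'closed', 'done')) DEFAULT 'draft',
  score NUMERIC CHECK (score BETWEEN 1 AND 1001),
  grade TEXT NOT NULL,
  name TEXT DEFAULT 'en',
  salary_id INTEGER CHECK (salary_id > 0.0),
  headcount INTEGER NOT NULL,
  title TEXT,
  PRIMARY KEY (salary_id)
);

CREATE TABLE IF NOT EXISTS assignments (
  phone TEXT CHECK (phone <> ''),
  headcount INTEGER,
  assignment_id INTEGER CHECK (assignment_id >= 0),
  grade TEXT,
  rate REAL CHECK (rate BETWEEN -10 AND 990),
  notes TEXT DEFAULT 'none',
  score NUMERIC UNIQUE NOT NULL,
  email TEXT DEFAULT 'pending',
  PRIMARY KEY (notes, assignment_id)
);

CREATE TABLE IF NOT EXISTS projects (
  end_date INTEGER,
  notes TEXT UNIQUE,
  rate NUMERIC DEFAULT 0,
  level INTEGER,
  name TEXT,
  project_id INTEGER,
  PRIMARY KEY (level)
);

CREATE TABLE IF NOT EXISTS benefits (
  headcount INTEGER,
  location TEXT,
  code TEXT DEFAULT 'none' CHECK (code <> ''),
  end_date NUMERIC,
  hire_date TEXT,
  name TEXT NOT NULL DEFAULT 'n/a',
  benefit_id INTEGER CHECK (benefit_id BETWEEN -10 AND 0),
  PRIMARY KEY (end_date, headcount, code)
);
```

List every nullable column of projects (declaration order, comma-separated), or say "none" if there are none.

end_date, notes, rate, name, project_id

- end_date: no NOT NULL constraint applies → nullable.
- notes: UNIQUE does not imply NOT NULL → nullable.
- rate: DEFAULT only fills an omitted column; an explicit NULL is still allowed → nullable.
- level: part of the PRIMARY KEY, which implies NOT NULL → not nullable.
- name: no NOT NULL constraint applies → nullable.
- project_id: no NOT NULL constraint applies → nullable.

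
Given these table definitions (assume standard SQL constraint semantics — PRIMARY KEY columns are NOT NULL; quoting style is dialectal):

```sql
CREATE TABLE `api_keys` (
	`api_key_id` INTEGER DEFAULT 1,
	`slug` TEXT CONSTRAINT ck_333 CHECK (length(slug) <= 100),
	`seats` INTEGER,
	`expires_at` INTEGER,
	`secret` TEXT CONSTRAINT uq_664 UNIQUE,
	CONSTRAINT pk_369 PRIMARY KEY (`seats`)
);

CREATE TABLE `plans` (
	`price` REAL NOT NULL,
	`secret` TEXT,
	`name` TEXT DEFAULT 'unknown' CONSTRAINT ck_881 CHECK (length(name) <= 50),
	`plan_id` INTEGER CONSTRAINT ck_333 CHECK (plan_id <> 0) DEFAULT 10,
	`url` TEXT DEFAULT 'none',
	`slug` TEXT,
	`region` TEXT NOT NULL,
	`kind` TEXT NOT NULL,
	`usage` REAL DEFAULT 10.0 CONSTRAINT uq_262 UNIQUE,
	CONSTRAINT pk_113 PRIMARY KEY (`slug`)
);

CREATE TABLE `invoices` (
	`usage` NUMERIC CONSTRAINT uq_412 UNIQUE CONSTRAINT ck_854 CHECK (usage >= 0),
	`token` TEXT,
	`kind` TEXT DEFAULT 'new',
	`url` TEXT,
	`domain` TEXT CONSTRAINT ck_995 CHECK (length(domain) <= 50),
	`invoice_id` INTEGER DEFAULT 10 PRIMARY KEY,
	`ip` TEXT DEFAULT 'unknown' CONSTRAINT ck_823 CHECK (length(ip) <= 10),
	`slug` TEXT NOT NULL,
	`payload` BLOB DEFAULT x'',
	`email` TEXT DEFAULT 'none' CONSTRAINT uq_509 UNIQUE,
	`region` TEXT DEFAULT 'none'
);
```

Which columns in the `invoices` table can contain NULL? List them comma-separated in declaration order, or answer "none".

usage, token, kind, url, domain, ip, payload, email, region

- usage: CHECK does not forbid NULL (a CHECK constraint passes when its expression is NULL) → nullable.
- token: no NOT NULL constraint applies → nullable.
- kind: DEFAULT only fills an omitted column; an explicit NULL is still allowed → nullable.
- url: no NOT NULL constraint applies → nullable.
- domain: CHECK does not forbid NULL (a CHECK constraint passes when its expression is NULL) → nullable.
- invoice_id: part of the PRIMARY KEY, which implies NOT NULL → not nullable.
- ip: CHECK does not forbid NULL (a CHECK constraint passes when its expression is NULL) → nullable.
- slug: declared NOT NULL → not nullable.
- payload: DEFAULT only fills an omitted column; an explicit NULL is still allowed → nullable.
- email: UNIQUE does not imply NOT NULL → nullable.
- region: DEFAULT only fills an omitted column; an explicit NULL is still allowed → nullable.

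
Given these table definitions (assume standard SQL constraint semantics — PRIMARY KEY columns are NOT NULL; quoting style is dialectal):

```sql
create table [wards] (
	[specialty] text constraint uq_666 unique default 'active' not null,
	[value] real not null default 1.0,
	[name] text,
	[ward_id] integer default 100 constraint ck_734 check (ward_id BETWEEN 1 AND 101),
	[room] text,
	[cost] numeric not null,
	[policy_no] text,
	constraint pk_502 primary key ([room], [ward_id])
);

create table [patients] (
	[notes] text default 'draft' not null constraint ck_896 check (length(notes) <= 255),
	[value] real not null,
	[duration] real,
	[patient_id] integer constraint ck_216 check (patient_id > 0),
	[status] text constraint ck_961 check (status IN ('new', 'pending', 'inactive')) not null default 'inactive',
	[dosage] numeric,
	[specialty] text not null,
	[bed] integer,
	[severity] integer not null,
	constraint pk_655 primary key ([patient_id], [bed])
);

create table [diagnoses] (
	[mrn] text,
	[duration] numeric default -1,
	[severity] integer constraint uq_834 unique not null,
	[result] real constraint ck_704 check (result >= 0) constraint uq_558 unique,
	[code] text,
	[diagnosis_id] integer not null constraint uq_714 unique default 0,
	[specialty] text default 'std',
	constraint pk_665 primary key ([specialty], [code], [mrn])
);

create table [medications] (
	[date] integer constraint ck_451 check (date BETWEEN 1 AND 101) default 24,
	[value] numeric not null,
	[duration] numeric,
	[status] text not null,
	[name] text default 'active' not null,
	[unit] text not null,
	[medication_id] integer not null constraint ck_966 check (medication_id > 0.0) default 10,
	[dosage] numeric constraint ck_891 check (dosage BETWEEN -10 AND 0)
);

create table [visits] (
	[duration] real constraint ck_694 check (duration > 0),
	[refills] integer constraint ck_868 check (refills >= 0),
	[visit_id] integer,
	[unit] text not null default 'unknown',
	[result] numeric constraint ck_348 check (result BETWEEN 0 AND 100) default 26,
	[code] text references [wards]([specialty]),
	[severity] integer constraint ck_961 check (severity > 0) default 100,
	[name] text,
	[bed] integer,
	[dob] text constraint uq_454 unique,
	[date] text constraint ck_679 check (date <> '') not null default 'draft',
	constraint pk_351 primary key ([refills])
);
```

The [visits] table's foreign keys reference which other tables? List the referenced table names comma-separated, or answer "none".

- code REFERENCES wards(specialty).

wards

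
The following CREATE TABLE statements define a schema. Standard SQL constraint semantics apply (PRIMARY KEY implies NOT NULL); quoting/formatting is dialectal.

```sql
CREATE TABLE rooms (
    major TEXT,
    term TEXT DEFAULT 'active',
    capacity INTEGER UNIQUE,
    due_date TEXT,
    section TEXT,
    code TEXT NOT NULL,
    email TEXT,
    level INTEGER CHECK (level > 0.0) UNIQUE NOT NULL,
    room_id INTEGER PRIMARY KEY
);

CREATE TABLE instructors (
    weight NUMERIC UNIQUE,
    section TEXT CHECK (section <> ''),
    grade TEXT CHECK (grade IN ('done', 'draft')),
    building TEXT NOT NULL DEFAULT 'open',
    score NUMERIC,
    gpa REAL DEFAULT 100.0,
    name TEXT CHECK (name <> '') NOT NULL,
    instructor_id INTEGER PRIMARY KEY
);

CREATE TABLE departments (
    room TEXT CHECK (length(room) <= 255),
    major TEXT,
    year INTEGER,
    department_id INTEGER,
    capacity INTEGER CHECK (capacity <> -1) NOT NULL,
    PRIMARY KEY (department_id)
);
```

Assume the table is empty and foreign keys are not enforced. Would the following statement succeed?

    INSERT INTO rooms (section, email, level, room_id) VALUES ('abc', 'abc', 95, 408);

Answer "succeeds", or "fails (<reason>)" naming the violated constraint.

fails (NOT NULL on code)

code is omitted from the column list and has no DEFAULT, so it would receive NULL.
But code is declared NOT NULL.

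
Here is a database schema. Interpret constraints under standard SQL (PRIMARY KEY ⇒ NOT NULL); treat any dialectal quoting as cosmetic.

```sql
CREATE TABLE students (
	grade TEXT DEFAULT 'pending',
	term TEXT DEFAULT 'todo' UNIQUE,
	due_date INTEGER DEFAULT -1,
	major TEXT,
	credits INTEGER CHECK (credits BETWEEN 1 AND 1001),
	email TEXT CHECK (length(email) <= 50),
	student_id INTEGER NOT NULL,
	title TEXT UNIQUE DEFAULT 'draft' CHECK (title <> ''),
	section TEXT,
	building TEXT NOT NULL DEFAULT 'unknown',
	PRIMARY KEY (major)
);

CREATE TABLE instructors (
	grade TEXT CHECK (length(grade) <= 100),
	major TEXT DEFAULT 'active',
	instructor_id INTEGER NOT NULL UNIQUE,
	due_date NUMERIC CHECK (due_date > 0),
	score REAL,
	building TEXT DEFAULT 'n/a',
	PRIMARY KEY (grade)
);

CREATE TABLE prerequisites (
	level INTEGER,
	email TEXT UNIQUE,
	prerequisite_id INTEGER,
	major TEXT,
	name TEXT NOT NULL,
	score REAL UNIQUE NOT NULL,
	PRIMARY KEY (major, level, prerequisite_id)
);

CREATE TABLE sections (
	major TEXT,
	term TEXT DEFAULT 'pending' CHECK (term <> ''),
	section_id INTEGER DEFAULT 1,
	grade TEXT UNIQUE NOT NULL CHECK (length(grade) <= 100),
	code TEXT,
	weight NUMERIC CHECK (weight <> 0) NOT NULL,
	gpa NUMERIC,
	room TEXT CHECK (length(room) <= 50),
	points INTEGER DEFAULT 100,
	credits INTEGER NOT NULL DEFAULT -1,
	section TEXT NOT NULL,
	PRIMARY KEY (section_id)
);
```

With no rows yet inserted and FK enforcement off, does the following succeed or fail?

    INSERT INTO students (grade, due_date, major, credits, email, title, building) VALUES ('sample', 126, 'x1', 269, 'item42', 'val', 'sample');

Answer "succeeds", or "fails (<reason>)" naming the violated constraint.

student_id is omitted from the column list and has no DEFAULT, so it would receive NULL.
But student_id is declared NOT NULL.

fails (NOT NULL on student_id)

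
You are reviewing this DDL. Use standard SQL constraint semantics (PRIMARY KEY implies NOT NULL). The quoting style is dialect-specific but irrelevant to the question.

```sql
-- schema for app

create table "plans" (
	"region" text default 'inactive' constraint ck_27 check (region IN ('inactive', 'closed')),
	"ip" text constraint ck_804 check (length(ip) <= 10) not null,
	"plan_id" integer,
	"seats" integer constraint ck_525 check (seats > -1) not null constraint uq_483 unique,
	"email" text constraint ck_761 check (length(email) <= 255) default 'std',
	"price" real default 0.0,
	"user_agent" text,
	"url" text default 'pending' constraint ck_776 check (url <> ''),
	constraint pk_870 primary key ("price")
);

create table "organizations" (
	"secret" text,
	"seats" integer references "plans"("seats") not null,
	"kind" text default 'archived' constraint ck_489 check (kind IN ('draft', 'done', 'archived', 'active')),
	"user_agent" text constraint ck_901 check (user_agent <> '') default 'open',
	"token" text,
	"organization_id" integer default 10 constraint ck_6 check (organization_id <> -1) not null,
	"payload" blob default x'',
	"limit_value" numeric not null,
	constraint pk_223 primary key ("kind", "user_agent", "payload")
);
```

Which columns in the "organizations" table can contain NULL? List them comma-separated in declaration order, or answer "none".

secret, token

- secret: no NOT NULL constraint applies → nullable.
- seats: declared NOT NULL → not nullable.
- kind: part of the PRIMARY KEY, which implies NOT NULL → not nullable.
- user_agent: part of the PRIMARY KEY, which implies NOT NULL → not nullable.
- token: no NOT NULL constraint applies → nullable.
- organization_id: declared NOT NULL → not nullable.
- payload: part of the PRIMARY KEY, which implies NOT NULL → not nullable.
- limit_value: declared NOT NULL → not nullable.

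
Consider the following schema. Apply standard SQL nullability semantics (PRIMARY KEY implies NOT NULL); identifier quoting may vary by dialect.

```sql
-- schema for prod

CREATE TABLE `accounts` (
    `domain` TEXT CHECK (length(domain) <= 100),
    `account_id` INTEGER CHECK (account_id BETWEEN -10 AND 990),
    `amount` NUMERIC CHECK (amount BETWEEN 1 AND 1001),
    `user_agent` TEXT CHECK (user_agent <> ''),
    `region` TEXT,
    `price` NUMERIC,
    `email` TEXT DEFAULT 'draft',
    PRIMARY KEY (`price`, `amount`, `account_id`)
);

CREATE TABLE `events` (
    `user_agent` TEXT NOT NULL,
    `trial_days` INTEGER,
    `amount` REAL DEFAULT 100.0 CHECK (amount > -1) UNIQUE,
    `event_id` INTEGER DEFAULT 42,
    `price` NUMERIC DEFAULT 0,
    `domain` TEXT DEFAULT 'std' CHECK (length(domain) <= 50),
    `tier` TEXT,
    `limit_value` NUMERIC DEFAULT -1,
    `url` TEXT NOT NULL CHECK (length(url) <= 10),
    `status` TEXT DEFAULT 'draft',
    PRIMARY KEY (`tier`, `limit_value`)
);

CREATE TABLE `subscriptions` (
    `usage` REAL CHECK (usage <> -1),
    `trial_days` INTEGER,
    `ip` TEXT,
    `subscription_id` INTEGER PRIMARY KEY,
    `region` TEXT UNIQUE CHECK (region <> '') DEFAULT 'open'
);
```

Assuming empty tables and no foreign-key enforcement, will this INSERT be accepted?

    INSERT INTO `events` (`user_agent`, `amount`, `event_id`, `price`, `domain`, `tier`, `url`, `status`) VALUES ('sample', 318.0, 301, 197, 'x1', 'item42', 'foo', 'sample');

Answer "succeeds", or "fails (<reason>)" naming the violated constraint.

succeeds

NOT NULL columns: limit_value defaults to -1; tier is supplied; url is supplied; user_agent is supplied.
CHECK constraints: 318.0 satisfies (amount > -1); 'x1' satisfies (length(domain) <= 50); 'foo' satisfies (length(url) <= 10).
No constraint is violated.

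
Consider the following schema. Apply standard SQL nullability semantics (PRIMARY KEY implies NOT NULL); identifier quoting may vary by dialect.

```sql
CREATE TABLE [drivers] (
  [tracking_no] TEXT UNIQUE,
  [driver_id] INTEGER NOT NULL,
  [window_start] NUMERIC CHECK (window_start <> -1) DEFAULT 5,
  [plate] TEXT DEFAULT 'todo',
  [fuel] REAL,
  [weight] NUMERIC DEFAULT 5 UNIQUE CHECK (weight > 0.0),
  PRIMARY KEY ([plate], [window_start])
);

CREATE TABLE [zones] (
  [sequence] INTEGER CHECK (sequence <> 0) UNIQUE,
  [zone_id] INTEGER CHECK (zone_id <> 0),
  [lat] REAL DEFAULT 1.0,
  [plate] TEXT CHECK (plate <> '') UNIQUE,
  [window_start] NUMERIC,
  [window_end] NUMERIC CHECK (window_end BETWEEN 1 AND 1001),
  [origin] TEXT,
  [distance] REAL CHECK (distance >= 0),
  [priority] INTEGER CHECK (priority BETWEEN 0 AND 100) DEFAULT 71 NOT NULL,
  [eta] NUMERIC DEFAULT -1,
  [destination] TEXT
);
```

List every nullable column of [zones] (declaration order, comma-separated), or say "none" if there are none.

- sequence: CHECK does not forbid NULL (a CHECK constraint passes when its expression is NULL) → nullable.
- zone_id: CHECK does not forbid NULL (a CHECK constraint passes when its expression is NULL) → nullable.
- lat: DEFAULT only fills an omitted column; an explicit NULL is still allowed → nullable.
- plate: CHECK does not forbid NULL (a CHECK constraint passes when its expression is NULL) → nullable.
- window_start: no NOT NULL constraint applies → nullable.
- window_end: CHECK does not forbid NULL (a CHECK constraint passes when its expression is NULL) → nullable.
- origin: no NOT NULL constraint applies → nullable.
- distance: CHECK does not forbid NULL (a CHECK constraint passes when its expression is NULL) → nullable.
- priority: declared NOT NULL → not nullable.
- eta: DEFAULT only fills an omitted column; an explicit NULL is still allowed → nullable.
- destination: no NOT NULL constraint applies → nullable.

sequence, zone_id, lat, plate, window_start, window_end, origin, distance, eta, destination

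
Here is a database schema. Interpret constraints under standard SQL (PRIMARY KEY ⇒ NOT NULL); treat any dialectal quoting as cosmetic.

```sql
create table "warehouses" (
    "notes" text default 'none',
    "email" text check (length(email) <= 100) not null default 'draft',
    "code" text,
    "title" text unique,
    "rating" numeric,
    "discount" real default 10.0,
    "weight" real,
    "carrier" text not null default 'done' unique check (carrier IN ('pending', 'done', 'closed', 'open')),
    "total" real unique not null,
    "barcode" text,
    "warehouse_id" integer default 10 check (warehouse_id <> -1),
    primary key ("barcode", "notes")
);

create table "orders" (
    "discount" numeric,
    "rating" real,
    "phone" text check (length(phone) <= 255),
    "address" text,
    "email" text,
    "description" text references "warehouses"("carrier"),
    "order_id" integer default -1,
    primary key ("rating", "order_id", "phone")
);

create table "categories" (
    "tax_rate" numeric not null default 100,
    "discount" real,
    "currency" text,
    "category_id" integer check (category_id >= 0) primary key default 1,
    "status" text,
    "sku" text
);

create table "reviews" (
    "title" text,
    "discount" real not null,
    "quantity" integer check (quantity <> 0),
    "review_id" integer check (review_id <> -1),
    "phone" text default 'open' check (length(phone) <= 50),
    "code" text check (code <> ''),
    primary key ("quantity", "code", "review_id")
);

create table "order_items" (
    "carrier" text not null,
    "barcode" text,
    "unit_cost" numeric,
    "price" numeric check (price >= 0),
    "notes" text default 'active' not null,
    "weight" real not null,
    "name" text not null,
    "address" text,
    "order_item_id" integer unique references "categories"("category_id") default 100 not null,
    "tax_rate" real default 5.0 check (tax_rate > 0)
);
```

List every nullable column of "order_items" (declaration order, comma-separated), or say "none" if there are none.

barcode, unit_cost, price, address, tax_rate

- carrier: declared NOT NULL → not nullable.
- barcode: no NOT NULL constraint applies → nullable.
- unit_cost: no NOT NULL constraint applies → nullable.
- price: CHECK does not forbid NULL (a CHECK constraint passes when its expression is NULL) → nullable.
- notes: declared NOT NULL → not nullable.
- weight: declared NOT NULL → not nullable.
- name: declared NOT NULL → not nullable.
- address: no NOT NULL constraint applies → nullable.
- order_item_id: declared NOT NULL → not nullable.
- tax_rate: CHECK does not forbid NULL (a CHECK constraint passes when its expression is NULL) → nullable.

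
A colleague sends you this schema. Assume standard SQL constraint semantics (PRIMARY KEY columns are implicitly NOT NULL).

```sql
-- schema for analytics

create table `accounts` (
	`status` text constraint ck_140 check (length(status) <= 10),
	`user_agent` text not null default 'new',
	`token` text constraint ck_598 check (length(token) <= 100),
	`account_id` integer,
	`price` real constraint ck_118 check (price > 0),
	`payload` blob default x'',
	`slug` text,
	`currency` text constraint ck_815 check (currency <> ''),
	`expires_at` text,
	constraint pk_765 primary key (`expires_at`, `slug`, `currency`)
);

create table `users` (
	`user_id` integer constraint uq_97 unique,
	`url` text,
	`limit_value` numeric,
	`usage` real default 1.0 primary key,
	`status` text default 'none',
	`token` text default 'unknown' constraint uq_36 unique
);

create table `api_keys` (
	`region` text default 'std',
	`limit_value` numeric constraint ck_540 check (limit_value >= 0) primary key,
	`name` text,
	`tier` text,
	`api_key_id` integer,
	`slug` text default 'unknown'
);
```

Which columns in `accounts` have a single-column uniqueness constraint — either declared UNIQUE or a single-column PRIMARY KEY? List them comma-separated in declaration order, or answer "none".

- status: no UNIQUE or single-column PK constraint.
- user_agent: no UNIQUE or single-column PK constraint.
- token: no UNIQUE or single-column PK constraint.
- account_id: no UNIQUE or single-column PK constraint.
- price: no UNIQUE or single-column PK constraint.
- payload: no UNIQUE or single-column PK constraint.
- slug: part of a composite PRIMARY KEY — only the tuple is unique, not this column on its own.
- currency: part of a composite PRIMARY KEY — only the tuple is unique, not this column on its own.
- expires_at: part of a composite PRIMARY KEY — only the tuple is unique, not this column on its own.

none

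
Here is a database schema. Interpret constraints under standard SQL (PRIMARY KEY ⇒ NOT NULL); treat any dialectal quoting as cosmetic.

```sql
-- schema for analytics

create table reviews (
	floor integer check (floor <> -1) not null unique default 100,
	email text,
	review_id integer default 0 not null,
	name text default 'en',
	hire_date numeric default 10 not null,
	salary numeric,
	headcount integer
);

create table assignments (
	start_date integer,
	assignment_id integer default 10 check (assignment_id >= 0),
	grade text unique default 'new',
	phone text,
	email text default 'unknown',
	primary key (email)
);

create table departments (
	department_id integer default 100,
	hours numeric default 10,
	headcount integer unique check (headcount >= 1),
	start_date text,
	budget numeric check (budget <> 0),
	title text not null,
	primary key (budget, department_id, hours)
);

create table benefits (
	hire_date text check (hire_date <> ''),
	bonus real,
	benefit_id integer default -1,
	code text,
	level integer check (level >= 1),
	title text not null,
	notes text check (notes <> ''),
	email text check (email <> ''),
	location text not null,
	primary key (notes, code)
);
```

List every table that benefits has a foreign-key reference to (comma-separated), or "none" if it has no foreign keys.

No column in benefits has a REFERENCES clause.

none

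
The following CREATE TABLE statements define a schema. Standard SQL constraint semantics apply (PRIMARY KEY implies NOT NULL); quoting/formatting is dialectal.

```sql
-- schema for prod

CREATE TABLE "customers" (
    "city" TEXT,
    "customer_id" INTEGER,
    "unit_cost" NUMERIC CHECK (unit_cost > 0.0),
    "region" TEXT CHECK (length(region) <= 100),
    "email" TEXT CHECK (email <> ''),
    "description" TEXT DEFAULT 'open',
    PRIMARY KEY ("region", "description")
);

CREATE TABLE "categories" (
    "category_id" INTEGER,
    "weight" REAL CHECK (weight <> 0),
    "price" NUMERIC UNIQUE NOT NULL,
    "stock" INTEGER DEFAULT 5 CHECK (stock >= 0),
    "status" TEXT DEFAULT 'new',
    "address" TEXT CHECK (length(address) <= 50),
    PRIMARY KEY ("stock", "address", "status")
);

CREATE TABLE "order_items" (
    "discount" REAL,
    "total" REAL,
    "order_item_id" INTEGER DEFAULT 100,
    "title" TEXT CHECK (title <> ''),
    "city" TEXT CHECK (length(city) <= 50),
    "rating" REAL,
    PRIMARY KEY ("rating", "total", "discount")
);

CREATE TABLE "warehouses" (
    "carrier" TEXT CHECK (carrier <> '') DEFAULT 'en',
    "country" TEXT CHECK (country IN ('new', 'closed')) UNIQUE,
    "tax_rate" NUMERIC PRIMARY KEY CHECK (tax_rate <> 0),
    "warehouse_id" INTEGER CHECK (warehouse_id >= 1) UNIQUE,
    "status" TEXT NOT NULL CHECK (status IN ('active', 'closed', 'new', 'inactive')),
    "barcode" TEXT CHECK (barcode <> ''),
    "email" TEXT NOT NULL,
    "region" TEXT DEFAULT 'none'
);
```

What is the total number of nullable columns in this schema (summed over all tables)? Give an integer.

customers: 4 nullable (city, customer_id, unit_cost, email — PK (region, description) and explicit NOT NULL columns excluded).
categories: 2 nullable (category_id, weight — PK (stock, address, status) and explicit NOT NULL columns excluded).
order_items: 3 nullable (order_item_id, title, city — PK (rating, total, discount) and explicit NOT NULL columns excluded).
warehouses: 5 nullable (carrier, country, warehouse_id, barcode, region — PK (tax_rate) and explicit NOT NULL columns excluded).
Total: 4 + 2 + 3 + 5 = 14.

14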